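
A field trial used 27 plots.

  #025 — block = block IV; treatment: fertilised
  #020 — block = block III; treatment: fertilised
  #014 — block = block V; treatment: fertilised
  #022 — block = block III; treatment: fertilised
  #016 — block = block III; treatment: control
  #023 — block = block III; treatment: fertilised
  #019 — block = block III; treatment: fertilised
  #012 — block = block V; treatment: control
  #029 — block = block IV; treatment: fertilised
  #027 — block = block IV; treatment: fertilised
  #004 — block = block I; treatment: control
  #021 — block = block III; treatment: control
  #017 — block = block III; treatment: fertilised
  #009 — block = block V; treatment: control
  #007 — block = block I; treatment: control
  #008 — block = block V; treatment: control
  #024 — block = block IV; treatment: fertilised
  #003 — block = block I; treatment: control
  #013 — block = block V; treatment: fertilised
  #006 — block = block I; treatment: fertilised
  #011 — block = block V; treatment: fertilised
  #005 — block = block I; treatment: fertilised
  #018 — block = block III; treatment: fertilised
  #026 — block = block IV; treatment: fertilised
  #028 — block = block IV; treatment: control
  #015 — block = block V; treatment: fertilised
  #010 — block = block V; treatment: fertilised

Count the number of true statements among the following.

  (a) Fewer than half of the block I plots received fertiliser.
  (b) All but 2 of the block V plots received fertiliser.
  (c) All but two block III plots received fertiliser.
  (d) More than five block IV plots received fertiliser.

(a) block I: |A| = 5, |A ∩ B| = 2; needs |A ∩ B| < |A ∖ B| — true.
(b) block V: |A| = 8, |A ∩ B| = 5; needs |A ∖ B| = 2 — false.
(c) block III: |A| = 8, |A ∩ B| = 6; needs |A ∖ B| = 2 — true.
(d) block IV: |A| = 6, |A ∩ B| = 5; needs |A ∩ B| > 5 — false.

2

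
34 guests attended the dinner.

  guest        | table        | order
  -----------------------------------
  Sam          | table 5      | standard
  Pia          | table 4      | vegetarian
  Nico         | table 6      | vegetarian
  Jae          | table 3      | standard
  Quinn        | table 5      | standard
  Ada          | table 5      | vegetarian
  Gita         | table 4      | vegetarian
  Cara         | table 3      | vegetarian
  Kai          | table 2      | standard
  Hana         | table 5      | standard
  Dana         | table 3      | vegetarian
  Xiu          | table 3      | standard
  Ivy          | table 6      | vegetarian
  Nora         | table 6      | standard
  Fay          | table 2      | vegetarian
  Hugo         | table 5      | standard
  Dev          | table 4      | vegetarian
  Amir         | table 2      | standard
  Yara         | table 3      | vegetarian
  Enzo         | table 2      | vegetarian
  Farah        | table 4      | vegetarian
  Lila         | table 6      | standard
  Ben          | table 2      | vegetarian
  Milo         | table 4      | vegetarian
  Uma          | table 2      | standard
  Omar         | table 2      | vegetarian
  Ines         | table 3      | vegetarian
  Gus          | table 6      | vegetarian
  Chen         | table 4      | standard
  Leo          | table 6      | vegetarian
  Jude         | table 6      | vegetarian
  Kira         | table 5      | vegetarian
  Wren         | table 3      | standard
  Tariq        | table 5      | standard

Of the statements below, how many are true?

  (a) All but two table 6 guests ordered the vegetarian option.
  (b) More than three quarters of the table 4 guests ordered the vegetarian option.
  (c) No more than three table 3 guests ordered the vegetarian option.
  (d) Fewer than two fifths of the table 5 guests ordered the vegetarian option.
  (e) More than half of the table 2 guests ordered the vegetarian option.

4

(a) table 6: |A| = 7, |A ∩ B| = 5; needs |A ∖ B| = 2 — true.
(b) table 4: |A| = 6, |A ∩ B| = 5; needs |A ∩ B| / |A| > 3/4 — true.
(c) table 3: |A| = 7, |A ∩ B| = 4; needs |A ∩ B| ≤ 3 — false.
(d) table 5: |A| = 7, |A ∩ B| = 2; needs |A ∩ B| / |A| < 2/5 — true.
(e) table 2: |A| = 7, |A ∩ B| = 4; needs |A ∩ B| > |A ∖ B| — true.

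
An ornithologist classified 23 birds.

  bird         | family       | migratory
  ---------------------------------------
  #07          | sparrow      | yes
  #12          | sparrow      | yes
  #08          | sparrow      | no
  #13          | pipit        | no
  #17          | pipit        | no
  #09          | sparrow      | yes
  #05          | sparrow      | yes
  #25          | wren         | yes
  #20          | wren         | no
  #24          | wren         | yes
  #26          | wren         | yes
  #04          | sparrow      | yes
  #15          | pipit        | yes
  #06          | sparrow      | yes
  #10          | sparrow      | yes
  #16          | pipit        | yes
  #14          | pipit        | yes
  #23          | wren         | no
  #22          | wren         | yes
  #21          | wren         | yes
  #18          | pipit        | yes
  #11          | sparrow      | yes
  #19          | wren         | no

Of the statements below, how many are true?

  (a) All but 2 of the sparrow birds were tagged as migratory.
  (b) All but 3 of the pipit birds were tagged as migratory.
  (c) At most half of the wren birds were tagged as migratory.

(a) sparrow: |A| = 9, |A ∩ B| = 8; needs |A ∖ B| = 2 — false.
(b) pipit: |A| = 6, |A ∩ B| = 4; needs |A ∖ B| = 3 — false.
(c) wren: |A| = 8, |A ∩ B| = 5; needs |A ∩ B| ≤ |A ∖ B| — false.

0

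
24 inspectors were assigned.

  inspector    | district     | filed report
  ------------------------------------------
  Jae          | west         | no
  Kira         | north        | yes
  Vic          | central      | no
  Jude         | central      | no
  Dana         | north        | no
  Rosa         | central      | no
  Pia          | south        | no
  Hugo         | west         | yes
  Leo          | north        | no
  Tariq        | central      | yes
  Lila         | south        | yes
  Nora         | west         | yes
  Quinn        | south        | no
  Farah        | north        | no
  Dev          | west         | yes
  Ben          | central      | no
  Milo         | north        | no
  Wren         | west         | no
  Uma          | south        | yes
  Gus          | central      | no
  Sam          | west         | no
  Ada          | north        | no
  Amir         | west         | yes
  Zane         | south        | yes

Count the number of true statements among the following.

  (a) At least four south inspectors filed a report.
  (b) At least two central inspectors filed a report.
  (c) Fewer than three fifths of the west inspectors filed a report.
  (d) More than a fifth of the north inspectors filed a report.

1

(a) south: |A| = 5, |A ∩ B| = 3; needs |A ∩ B| ≥ 4 — false.
(b) central: |A| = 6, |A ∩ B| = 1; needs |A ∩ B| ≥ 2 — false.
(c) west: |A| = 7, |A ∩ B| = 4; needs |A ∩ B| / |A| < 3/5 — true.
(d) north: |A| = 6, |A ∩ B| = 1; needs |A ∩ B| / |A| > 1/5 — false.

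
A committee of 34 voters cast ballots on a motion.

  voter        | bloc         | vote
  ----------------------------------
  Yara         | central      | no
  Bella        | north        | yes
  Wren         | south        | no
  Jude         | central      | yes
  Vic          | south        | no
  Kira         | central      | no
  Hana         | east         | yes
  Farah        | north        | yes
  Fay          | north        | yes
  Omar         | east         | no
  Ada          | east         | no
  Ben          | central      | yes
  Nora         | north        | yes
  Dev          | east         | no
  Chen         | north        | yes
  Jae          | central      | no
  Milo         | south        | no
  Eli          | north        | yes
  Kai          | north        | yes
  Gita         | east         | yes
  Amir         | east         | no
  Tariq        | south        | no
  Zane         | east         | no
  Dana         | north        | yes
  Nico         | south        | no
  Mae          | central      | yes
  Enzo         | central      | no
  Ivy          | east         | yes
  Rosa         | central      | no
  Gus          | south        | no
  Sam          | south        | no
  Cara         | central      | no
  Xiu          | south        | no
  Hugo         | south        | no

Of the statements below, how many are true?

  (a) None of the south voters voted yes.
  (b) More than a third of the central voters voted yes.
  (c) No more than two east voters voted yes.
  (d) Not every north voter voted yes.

1

(a) south: |A| = 9, |A ∩ B| = 0; needs A ∩ B = ∅ (|A ∩ B| = 0) — true.
(b) central: |A| = 9, |A ∩ B| = 3; needs |A ∩ B| / |A| > 1/3 — false.
(c) east: |A| = 8, |A ∩ B| = 3; needs |A ∩ B| ≤ 2 — false.
(d) north: |A| = 8, |A ∩ B| = 8; needs A ⊄ B (|A ∖ B| ≥ 1) — false.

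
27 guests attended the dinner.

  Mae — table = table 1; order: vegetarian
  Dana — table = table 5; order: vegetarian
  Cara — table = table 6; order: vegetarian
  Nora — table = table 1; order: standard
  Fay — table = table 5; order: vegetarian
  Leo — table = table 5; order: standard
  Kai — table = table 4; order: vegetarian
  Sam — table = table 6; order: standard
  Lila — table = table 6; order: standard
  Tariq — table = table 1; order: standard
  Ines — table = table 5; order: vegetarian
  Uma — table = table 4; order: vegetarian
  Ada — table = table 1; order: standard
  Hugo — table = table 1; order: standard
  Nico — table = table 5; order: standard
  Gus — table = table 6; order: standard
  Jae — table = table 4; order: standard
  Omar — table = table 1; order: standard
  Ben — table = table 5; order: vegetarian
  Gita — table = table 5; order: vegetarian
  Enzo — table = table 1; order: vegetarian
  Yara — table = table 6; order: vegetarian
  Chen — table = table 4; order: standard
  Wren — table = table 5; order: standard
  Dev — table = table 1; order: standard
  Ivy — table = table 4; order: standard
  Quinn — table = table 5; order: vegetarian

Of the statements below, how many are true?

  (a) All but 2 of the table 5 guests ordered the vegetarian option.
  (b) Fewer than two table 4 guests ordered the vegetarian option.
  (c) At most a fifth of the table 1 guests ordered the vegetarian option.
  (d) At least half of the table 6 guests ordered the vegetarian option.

(a) table 5: |A| = 9, |A ∩ B| = 6; needs |A ∖ B| = 2 — false.
(b) table 4: |A| = 5, |A ∩ B| = 2; needs |A ∩ B| < 2 — false.
(c) table 1: |A| = 8, |A ∩ B| = 2; needs |A ∩ B| / |A| ≤ 1/5 — false.
(d) table 6: |A| = 5, |A ∩ B| = 2; needs |A ∩ B| ≥ |A ∖ B| — false.

0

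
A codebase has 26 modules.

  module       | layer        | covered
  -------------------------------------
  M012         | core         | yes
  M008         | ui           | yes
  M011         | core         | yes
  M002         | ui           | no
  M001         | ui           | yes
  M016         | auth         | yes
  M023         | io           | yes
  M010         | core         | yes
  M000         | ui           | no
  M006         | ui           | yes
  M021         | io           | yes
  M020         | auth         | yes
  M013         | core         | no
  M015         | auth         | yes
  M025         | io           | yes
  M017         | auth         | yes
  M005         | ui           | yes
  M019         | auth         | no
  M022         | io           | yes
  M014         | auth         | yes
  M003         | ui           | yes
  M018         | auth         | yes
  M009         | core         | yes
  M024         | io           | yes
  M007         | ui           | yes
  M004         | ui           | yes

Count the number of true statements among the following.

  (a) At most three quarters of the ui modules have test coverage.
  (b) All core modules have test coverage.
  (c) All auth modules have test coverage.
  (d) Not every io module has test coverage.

(a) ui: |A| = 9, |A ∩ B| = 7; needs |A ∩ B| / |A| ≤ 3/4 — false.
(b) core: |A| = 5, |A ∩ B| = 4; needs A ⊆ B, i.e. every element of A is in B (|A ∖ B| = 0) — false.
(c) auth: |A| = 7, |A ∩ B| = 6; needs A ⊆ B, i.e. every element of A is in B (|A ∖ B| = 0) — false.
(d) io: |A| = 5, |A ∩ B| = 5; needs A ⊄ B (|A ∖ B| ≥ 1) — false.

0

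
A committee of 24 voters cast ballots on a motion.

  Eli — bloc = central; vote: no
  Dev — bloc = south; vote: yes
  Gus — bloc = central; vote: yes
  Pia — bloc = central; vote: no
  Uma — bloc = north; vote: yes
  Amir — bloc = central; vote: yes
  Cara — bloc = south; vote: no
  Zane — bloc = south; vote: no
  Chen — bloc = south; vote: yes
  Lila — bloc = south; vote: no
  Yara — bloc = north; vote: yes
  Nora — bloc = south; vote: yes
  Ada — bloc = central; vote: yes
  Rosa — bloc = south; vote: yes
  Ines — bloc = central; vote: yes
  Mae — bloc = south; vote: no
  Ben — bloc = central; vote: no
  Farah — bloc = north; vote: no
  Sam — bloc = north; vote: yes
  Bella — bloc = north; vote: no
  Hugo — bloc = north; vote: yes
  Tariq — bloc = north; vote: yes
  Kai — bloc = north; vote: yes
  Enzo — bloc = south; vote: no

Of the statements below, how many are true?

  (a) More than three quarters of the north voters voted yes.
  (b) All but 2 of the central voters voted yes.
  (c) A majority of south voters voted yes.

0

(a) north: |A| = 8, |A ∩ B| = 6; needs |A ∩ B| / |A| > 3/4 — false.
(b) central: |A| = 7, |A ∩ B| = 4; needs |A ∖ B| = 2 — false.
(c) south: |A| = 9, |A ∩ B| = 4; needs |A ∩ B| > |A ∖ B| — false.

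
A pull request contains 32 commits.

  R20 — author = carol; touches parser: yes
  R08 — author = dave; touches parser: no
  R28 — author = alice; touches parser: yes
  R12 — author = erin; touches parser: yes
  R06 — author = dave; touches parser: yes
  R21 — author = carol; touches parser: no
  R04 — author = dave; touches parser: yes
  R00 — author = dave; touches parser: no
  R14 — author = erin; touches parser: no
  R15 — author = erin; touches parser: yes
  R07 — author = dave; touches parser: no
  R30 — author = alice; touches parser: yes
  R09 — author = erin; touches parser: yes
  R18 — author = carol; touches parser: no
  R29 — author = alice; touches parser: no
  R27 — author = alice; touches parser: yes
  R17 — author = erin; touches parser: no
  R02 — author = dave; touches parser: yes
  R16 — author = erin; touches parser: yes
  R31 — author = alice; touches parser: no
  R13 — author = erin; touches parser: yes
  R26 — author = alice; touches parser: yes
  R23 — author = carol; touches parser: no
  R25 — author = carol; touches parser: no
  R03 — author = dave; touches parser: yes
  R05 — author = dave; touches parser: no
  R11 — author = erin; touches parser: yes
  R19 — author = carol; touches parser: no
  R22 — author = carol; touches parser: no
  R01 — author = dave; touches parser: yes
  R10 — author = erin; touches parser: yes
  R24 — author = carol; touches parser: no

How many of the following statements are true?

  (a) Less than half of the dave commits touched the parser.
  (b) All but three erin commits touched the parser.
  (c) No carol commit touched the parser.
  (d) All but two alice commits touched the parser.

(a) dave: |A| = 9, |A ∩ B| = 5; needs |A ∩ B| < |A ∖ B| — false.
(b) erin: |A| = 9, |A ∩ B| = 7; needs |A ∖ B| = 3 — false.
(c) carol: |A| = 8, |A ∩ B| = 1; needs A ∩ B = ∅ (|A ∩ B| = 0) — false.
(d) alice: |A| = 6, |A ∩ B| = 4; needs |A ∖ B| = 2 — true.

1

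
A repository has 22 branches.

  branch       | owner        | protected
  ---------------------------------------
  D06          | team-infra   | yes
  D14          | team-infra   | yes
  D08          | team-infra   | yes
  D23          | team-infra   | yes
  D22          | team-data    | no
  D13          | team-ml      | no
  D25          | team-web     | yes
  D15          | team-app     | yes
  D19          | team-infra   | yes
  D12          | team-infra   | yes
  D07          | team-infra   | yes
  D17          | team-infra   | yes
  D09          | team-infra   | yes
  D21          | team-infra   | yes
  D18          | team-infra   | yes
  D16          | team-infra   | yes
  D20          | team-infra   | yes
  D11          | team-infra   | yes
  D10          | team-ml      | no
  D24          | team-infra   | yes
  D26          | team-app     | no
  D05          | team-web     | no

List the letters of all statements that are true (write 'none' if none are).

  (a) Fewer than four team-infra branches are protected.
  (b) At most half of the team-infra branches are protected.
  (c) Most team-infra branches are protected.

|A| = 15, |A ∩ B| = 15, |A ∖ B| = 0.
(a) |A ∩ B| < 4: fails.
(b) |A ∩ B| ≤ |A ∖ B|: fails.
(c) |A ∩ B| > |A ∖ B|: holds.

(c)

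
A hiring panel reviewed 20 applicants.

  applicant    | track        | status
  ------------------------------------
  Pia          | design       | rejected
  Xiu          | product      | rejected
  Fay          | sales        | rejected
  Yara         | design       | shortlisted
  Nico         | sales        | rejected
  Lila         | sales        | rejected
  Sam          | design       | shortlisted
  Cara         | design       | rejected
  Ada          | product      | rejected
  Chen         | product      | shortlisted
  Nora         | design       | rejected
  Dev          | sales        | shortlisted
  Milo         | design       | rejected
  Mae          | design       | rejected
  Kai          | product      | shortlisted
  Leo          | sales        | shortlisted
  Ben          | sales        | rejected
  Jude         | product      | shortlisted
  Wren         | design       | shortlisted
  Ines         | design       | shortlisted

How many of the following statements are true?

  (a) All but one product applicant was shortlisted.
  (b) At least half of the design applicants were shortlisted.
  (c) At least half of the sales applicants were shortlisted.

(a) product: |A| = 5, |A ∩ B| = 3; needs |A ∖ B| = 1 — false.
(b) design: |A| = 9, |A ∩ B| = 4; needs |A ∩ B| ≥ |A ∖ B| — false.
(c) sales: |A| = 6, |A ∩ B| = 2; needs |A ∩ B| ≥ |A ∖ B| — false.

0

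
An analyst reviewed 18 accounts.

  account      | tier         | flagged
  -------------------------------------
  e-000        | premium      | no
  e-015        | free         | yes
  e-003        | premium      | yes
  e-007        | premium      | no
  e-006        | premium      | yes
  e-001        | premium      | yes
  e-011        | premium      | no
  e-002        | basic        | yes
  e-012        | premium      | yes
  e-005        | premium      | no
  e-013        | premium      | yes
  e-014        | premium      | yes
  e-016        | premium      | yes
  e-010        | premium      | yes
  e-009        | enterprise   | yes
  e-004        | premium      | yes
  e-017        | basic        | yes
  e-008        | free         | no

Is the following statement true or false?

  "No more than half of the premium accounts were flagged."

The determiner here denotes the relation: |A ∩ B| ≤ |A ∖ B|.
A (the restrictor) = {e-000, e-003, e-007, e-006, e-001, e-011, e-012, e-005, e-013, e-014, e-016, e-010, e-004}, |A| = 13.
A ∩ B = {e-003, e-006, e-001, e-012, e-013, e-014, e-016, e-010, e-004}, so |A ∩ B| = 9.
A ∖ B = {e-000, e-007, e-011, e-005}, so |A ∖ B| = 4.
9 > 4, so the statement is false.

False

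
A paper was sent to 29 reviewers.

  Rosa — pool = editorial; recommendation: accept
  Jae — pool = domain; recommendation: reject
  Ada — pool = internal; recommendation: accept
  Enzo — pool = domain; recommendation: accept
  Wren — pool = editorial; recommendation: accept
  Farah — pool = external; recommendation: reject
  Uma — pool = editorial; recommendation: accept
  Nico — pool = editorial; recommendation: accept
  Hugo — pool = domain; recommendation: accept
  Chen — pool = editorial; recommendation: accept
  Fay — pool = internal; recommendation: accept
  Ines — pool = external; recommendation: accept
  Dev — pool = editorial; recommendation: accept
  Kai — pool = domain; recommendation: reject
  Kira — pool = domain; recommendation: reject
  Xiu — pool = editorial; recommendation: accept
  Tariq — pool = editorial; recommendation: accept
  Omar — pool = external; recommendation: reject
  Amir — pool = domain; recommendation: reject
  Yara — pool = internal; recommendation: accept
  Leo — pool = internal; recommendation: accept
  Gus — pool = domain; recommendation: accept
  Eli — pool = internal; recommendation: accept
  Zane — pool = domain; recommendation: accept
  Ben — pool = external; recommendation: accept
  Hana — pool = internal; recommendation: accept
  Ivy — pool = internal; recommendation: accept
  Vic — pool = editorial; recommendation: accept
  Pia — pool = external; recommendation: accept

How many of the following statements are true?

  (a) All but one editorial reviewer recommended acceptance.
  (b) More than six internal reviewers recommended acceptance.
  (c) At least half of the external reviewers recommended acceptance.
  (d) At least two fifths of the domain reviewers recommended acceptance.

(a) editorial: |A| = 9, |A ∩ B| = 9; needs |A ∖ B| = 1 — false.
(b) internal: |A| = 7, |A ∩ B| = 7; needs |A ∩ B| > 6 — true.
(c) external: |A| = 5, |A ∩ B| = 3; needs |A ∩ B| ≥ |A ∖ B| — true.
(d) domain: |A| = 8, |A ∩ B| = 4; needs |A ∩ B| / |A| ≥ 2/5 — true.

3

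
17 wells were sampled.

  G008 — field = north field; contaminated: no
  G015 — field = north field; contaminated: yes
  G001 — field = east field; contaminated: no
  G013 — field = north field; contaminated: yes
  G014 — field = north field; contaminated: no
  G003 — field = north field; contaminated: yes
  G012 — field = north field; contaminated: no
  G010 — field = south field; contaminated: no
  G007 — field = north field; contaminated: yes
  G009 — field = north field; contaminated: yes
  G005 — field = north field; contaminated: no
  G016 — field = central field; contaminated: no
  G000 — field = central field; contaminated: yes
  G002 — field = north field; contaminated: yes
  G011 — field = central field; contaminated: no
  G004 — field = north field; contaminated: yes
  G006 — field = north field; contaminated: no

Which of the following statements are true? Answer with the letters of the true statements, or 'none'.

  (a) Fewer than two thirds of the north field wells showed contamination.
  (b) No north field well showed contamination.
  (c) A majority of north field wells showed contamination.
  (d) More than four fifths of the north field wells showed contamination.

(a), (c)

|A| = 12, |A ∩ B| = 7, |A ∖ B| = 5.
(a) |A ∩ B| / |A| < 2/3: holds.
(b) A ∩ B = ∅ (|A ∩ B| = 0): fails.
(c) |A ∩ B| > |A ∖ B|: holds.
(d) |A ∩ B| / |A| > 4/5: fails.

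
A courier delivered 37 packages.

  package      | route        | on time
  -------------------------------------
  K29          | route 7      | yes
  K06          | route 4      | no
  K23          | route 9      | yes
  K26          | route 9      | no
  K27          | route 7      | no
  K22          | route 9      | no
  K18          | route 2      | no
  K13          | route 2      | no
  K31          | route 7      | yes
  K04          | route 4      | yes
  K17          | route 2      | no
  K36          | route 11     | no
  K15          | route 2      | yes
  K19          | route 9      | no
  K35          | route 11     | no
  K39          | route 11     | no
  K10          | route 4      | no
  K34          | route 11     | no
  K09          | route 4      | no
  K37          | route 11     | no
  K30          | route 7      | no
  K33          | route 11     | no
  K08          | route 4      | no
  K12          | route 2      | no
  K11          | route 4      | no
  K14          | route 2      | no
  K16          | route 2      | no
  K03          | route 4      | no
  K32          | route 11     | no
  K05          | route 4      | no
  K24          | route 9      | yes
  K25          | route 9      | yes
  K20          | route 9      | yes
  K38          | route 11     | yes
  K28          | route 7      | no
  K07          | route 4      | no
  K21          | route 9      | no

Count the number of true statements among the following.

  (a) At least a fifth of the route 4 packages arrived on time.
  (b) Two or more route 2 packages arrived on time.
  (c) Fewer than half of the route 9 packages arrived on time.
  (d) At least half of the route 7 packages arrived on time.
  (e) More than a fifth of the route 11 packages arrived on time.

0

(a) route 4: |A| = 9, |A ∩ B| = 1; needs |A ∩ B| / |A| ≥ 1/5 — false.
(b) route 2: |A| = 7, |A ∩ B| = 1; needs |A ∩ B| ≥ 2 — false.
(c) route 9: |A| = 8, |A ∩ B| = 4; needs |A ∩ B| < |A ∖ B| — false.
(d) route 7: |A| = 5, |A ∩ B| = 2; needs |A ∩ B| ≥ |A ∖ B| — false.
(e) route 11: |A| = 8, |A ∩ B| = 1; needs |A ∩ B| / |A| > 1/5 — false.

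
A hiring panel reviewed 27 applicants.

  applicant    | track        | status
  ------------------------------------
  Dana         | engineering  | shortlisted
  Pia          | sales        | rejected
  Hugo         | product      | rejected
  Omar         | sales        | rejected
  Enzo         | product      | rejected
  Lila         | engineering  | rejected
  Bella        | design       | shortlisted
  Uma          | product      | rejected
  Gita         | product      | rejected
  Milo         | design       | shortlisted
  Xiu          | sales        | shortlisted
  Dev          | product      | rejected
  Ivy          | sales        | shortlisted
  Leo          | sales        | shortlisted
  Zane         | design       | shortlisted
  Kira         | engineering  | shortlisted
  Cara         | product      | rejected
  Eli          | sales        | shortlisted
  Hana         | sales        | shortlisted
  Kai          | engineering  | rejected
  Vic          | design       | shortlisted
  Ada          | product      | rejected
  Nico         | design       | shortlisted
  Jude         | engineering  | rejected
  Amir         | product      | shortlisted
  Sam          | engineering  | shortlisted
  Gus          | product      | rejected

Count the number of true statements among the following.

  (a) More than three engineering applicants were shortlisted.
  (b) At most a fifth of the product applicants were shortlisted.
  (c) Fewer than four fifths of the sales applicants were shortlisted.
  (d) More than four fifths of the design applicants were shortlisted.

(a) engineering: |A| = 6, |A ∩ B| = 3; needs |A ∩ B| > 3 — false.
(b) product: |A| = 9, |A ∩ B| = 1; needs |A ∩ B| / |A| ≤ 1/5 — true.
(c) sales: |A| = 7, |A ∩ B| = 5; needs |A ∩ B| / |A| < 4/5 — true.
(d) design: |A| = 5, |A ∩ B| = 5; needs |A ∩ B| / |A| > 4/5 — true.

3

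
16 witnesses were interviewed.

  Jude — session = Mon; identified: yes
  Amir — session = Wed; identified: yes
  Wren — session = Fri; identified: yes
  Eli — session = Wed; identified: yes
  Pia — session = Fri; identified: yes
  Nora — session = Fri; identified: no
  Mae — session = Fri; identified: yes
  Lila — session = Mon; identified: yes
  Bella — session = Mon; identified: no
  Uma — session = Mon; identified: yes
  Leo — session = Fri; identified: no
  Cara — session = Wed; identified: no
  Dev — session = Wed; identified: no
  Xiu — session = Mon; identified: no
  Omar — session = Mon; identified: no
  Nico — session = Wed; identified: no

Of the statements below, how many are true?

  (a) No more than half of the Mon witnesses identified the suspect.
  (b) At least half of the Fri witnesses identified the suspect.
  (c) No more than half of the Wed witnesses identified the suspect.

(a) Mon: |A| = 6, |A ∩ B| = 3; needs |A ∩ B| ≤ |A ∖ B| — true.
(b) Fri: |A| = 5, |A ∩ B| = 3; needs |A ∩ B| ≥ |A ∖ B| — true.
(c) Wed: |A| = 5, |A ∩ B| = 2; needs |A ∩ B| ≤ |A ∖ B| — true.

3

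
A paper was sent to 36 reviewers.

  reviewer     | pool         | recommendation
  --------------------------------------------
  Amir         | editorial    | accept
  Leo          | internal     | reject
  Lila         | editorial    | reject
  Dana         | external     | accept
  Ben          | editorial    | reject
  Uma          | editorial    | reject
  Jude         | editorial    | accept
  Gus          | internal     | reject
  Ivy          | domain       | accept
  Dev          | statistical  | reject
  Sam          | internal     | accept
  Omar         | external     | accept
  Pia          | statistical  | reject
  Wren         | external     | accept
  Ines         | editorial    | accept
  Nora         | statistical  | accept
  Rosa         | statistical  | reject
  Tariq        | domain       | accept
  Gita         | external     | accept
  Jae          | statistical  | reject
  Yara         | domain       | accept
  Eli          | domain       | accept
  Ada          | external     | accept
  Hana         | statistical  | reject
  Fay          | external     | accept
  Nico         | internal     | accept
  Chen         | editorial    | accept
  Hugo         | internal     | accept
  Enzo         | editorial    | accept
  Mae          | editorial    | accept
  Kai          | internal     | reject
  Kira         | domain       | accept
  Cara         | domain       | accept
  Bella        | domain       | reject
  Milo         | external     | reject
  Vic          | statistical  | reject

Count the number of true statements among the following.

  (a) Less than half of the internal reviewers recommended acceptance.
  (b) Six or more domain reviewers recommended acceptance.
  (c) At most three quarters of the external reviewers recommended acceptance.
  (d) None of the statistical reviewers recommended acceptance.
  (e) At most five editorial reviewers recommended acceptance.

1

(a) internal: |A| = 6, |A ∩ B| = 3; needs |A ∩ B| < |A ∖ B| — false.
(b) domain: |A| = 7, |A ∩ B| = 6; needs |A ∩ B| ≥ 6 — true.
(c) external: |A| = 7, |A ∩ B| = 6; needs |A ∩ B| / |A| ≤ 3/4 — false.
(d) statistical: |A| = 7, |A ∩ B| = 1; needs A ∩ B = ∅ (|A ∩ B| = 0) — false.
(e) editorial: |A| = 9, |A ∩ B| = 6; needs |A ∩ B| ≤ 5 — false.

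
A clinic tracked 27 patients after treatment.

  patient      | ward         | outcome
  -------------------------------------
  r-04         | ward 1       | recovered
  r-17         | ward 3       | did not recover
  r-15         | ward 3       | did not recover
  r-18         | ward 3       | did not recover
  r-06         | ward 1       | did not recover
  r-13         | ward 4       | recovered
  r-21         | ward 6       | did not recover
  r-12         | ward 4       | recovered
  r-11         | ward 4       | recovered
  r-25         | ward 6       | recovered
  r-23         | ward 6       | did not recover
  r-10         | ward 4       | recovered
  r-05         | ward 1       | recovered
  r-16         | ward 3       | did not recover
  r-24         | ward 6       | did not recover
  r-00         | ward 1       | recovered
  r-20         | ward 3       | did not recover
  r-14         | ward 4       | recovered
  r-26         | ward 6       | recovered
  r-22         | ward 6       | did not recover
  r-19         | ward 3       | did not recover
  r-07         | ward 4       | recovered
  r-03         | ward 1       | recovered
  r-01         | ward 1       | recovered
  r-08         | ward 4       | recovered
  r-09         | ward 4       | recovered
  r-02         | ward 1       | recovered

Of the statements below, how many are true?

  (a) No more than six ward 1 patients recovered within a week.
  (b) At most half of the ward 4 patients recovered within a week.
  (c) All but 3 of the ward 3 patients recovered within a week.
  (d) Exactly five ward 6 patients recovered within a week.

1

(a) ward 1: |A| = 7, |A ∩ B| = 6; needs |A ∩ B| ≤ 6 — true.
(b) ward 4: |A| = 8, |A ∩ B| = 8; needs |A ∩ B| ≤ |A ∖ B| — false.
(c) ward 3: |A| = 6, |A ∩ B| = 0; needs |A ∖ B| = 3 — false.
(d) ward 6: |A| = 6, |A ∩ B| = 2; needs |A ∩ B| = 5 — false.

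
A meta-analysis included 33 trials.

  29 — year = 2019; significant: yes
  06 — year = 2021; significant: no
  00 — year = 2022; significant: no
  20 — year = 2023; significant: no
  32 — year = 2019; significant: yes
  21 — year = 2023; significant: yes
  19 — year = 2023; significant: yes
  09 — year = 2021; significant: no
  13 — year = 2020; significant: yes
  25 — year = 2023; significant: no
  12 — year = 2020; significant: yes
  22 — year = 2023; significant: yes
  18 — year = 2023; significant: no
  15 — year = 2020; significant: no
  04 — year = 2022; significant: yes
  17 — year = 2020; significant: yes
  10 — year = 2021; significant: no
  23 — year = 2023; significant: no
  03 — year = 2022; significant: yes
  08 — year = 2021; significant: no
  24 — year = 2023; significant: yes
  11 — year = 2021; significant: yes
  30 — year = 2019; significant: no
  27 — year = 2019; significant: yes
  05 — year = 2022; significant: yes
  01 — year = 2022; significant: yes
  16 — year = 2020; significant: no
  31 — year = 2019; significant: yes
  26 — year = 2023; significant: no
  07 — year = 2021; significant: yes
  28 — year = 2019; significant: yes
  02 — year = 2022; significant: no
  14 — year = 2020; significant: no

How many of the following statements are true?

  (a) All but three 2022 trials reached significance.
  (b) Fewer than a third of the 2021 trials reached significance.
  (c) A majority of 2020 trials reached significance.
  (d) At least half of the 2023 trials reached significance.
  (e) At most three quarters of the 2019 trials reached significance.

0

(a) 2022: |A| = 6, |A ∩ B| = 4; needs |A ∖ B| = 3 — false.
(b) 2021: |A| = 6, |A ∩ B| = 2; needs |A ∩ B| / |A| < 1/3 — false.
(c) 2020: |A| = 6, |A ∩ B| = 3; needs |A ∩ B| > |A ∖ B| — false.
(d) 2023: |A| = 9, |A ∩ B| = 4; needs |A ∩ B| ≥ |A ∖ B| — false.
(e) 2019: |A| = 6, |A ∩ B| = 5; needs |A ∩ B| / |A| ≤ 3/4 — false.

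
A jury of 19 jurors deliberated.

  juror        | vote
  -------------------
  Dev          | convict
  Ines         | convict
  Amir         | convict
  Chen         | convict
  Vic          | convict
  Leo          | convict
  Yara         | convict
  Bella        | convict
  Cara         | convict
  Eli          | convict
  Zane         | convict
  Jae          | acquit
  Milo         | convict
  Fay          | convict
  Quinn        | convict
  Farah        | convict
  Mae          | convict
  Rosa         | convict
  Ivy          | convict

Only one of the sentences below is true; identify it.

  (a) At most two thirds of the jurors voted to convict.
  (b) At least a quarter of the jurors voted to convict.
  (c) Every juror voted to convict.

(b)

|A| = 19, |A ∩ B| = 18, |A ∖ B| = 1.
(a) requires |A ∩ B| / |A| ≤ 2/3: false.
(b) requires |A ∩ B| / |A| ≥ 1/4: true.
(c) requires A ⊆ B, i.e. every element of A is in B (|A ∖ B| = 0): false.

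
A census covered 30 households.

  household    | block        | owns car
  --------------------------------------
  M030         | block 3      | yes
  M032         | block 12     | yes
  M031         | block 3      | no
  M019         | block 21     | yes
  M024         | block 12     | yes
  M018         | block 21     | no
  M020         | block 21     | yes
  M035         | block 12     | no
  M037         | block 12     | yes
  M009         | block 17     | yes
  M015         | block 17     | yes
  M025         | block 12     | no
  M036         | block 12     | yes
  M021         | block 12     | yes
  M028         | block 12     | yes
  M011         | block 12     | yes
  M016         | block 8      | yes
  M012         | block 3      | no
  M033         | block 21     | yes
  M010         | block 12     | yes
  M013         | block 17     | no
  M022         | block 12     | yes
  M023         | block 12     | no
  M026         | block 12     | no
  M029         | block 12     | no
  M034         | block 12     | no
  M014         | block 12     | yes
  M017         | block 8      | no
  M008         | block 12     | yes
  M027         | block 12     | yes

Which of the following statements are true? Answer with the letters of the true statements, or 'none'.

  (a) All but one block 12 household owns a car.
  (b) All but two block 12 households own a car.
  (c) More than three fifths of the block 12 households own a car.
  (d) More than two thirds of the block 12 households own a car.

(c)

|A| = 18, |A ∩ B| = 12, |A ∖ B| = 6.
(a) |A ∖ B| = 1: fails.
(b) |A ∖ B| = 2: fails.
(c) |A ∩ B| / |A| > 3/5: holds.
(d) |A ∩ B| / |A| > 2/3: fails.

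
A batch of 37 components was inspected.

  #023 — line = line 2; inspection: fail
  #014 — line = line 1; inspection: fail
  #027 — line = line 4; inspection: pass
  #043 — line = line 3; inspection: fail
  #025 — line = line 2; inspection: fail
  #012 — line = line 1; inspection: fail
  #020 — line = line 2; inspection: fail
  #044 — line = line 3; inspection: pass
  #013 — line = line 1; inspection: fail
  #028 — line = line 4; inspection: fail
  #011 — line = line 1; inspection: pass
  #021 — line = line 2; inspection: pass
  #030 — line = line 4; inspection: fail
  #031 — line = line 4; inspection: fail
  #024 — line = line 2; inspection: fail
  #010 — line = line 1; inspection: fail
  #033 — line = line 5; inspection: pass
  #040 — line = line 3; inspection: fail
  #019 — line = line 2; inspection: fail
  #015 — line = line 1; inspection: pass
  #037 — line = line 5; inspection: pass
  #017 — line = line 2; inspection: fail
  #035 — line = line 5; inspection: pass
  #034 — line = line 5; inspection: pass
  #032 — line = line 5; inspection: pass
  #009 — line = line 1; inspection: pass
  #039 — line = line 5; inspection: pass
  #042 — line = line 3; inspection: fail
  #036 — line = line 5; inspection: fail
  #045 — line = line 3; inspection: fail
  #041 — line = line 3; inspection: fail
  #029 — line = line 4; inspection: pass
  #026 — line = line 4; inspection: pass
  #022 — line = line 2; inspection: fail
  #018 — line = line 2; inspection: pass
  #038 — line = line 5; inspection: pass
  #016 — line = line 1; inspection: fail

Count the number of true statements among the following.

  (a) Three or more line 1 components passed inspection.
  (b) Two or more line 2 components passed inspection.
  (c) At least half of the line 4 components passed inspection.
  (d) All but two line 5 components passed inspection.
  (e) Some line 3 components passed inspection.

4

(a) line 1: |A| = 8, |A ∩ B| = 3; needs |A ∩ B| ≥ 3 — true.
(b) line 2: |A| = 9, |A ∩ B| = 2; needs |A ∩ B| ≥ 2 — true.
(c) line 4: |A| = 6, |A ∩ B| = 3; needs |A ∩ B| ≥ |A ∖ B| — true.
(d) line 5: |A| = 8, |A ∩ B| = 7; needs |A ∖ B| = 2 — false.
(e) line 3: |A| = 6, |A ∩ B| = 1; needs A ∩ B ≠ ∅ (|A ∩ B| ≥ 1) — true.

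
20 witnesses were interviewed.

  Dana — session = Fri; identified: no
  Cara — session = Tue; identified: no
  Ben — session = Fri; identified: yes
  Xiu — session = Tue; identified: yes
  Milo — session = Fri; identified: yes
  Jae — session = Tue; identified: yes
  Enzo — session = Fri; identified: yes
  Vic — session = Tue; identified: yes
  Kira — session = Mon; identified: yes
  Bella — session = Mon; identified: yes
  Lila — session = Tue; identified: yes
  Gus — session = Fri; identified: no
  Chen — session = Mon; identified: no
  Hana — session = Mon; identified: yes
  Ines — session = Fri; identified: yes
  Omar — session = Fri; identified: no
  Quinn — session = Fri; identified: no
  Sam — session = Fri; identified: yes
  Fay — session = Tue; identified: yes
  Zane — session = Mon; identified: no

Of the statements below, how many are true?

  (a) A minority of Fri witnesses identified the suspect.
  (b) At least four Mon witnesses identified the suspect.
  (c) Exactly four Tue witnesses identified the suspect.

(a) Fri: |A| = 9, |A ∩ B| = 5; needs |A ∩ B| < |A ∖ B| — false.
(b) Mon: |A| = 5, |A ∩ B| = 3; needs |A ∩ B| ≥ 4 — false.
(c) Tue: |A| = 6, |A ∩ B| = 5; needs |A ∩ B| = 4 — false.

0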